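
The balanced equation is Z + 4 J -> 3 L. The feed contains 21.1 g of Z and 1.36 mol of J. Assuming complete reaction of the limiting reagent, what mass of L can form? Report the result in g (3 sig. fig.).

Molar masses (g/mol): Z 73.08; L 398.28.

n(Z) = 21.10 / 73.08 = 0.2887 mol
n(J) = 1.360 mol
n/ν for Z = 0.2887/1 = 0.2887
n/ν for J = 1.360/4 = 0.3400
Smallest n/ν is Z → limiting reagent.
n(L) = (3/1) × 0.2887 = 0.8661 mol
mass = 0.8661 × 398.28 = 345.0 g

345 g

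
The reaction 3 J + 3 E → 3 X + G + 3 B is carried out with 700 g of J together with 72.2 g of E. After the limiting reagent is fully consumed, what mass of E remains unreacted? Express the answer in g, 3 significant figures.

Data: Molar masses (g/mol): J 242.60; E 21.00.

n(J) = 700.0 / 242.60 = 2.885 mol
n(E) = 72.20 / 21.00 = 3.438 mol
n/ν for J = 2.885/3 = 0.9617
n/ν for E = 3.438/3 = 1.146
Smallest n/ν is J → limiting reagent.
E consumed = (3/3) × 2.885 = 2.885 mol
E remaining = 3.438 − 2.885 = 0.5530 mol
mass = 0.5530 × 21.00 = 11.61 g

11.6 g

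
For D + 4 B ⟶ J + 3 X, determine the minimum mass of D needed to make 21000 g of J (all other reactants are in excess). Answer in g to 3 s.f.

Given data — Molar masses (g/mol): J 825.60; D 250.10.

n(J) = 21000 / 825.60 = 25.44 mol
n(D) = (1/1) × 25.44 = 25.44 mol
mass = 25.44 × 250.10 = 6363 g

6360 g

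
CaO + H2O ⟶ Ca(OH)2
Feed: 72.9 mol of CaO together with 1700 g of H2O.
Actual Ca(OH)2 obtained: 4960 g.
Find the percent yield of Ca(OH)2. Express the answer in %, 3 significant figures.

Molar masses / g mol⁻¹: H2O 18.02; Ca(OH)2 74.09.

n(CaO) = 72.90 mol
n(H2O) = 1700 / 18.02 = 94.34 mol
n/ν for CaO = 72.90/1 = 72.90
n/ν for H2O = 94.34/1 = 94.34
Smallest n/ν is CaO → limiting reagent.
theoretical n(Ca(OH)2) = (1/1) × 72.90 = 72.90 mol → 5401 g
% yield = 4960 / 5401 × 100 = 91.83 %

91.8 %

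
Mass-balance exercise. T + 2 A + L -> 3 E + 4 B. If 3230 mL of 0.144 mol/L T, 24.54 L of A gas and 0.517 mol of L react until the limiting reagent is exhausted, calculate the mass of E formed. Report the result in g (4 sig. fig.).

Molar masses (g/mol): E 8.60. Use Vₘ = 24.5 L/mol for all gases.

n(T) = 0.144 × 3230/1000 = 0.4651 mol
n(A) = 24.54 / 24.5 = 1.002 mol
n(L) = 0.5170 mol
n/ν → T: 0.4651, A: 0.5010, L: 0.5170; T is limiting.
n(E) = (3/1) × 0.4651 = 1.395 mol
mass = 1.395 × 8.60 = 12.00 g

12.00 g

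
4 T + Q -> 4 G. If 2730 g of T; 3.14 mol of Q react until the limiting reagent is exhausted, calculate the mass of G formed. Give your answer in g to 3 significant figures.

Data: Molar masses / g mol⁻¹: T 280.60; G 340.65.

3310 g

n(T) = 2730 / 280.60 = 9.729 mol
n(Q) = 3.140 mol
n/ν for T = 9.729/4 = 2.432
n/ν for Q = 3.140/1 = 3.140
Smallest n/ν is T → limiting reagent.
n(G) = (4/4) × 9.729 = 9.729 mol
mass = 9.729 × 340.65 = 3314 g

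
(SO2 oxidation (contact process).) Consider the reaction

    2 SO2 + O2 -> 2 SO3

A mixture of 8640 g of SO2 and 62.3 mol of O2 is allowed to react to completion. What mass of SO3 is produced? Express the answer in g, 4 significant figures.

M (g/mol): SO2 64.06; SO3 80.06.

9975 g

n(SO2) = 8640 / 64.06 = 134.9 mol
n(O2) = 62.30 mol
n/ν for SO2 = 134.9/2 = 67.45
n/ν for O2 = 62.30/1 = 62.30
Smallest n/ν is O2 → limiting reagent.
n(SO3) = (2/1) × 62.30 = 124.6 mol
mass = 124.6 × 80.06 = 9975 g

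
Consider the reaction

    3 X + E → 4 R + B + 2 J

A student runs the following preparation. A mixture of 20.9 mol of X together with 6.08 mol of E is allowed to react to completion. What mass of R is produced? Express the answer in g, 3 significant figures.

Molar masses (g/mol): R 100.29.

2440 g

n(X) = 20.90 mol
n(E) = 6.080 mol
n/ν for X = 20.90/3 = 6.967
n/ν for E = 6.080/1 = 6.080
Smallest n/ν is E → limiting reagent.
n(R) = (4/1) × 6.080 = 24.32 mol
mass = 24.32 × 100.29 = 2439 g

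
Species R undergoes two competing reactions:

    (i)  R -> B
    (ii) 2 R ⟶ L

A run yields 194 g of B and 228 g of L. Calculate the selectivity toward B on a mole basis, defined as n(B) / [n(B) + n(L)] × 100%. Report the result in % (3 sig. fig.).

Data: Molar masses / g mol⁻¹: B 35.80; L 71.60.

63.0 %

n(B) = 194 / 35.80 = 5.419 mol
n(L) = 228 / 71.60 = 3.184 mol
selectivity = 5.419/(5.419+3.184) × 100 = 62.99 %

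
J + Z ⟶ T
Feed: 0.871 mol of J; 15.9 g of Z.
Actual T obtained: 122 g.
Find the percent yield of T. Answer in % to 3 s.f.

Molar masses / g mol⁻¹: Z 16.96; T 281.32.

n(J) = 0.8710 mol
n(Z) = 15.90 / 16.96 = 0.9375 mol
n/ν for J = 0.8710/1 = 0.8710
n/ν for Z = 0.9375/1 = 0.9375
Smallest n/ν is J → limiting reagent.
theoretical n(T) = (1/1) × 0.8710 = 0.8710 mol → 245.0 g
% yield = 122 / 245.0 × 100 = 49.80 %

49.8 %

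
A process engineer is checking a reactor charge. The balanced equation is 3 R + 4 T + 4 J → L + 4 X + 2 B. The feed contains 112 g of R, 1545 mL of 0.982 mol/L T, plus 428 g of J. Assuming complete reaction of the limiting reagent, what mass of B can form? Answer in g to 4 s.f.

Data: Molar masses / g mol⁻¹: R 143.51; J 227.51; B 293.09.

152.5 g

n(R) = 112.0 / 143.51 = 0.7804 mol
n(T) = 0.982 × 1545/1000 = 1.517 mol
n(J) = 428.0 / 227.51 = 1.881 mol
n/ν for R = 0.7804/3 = 0.2601
n/ν for T = 1.517/4 = 0.3793
n/ν for J = 1.881/4 = 0.4703
Smallest n/ν is R → limiting reagent.
n(B) = (2/3) × 0.7804 = 0.5203 mol
mass = 0.5203 × 293.09 = 152.5 g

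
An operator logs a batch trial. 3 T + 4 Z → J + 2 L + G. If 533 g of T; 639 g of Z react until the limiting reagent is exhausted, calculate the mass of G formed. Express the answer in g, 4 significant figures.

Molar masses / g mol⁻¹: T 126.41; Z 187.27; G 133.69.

114.0 g

n(T) = 533.0 / 126.41 = 4.216 mol
n(Z) = 639.0 / 187.27 = 3.412 mol
n/ν for T = 4.216/3 = 1.405
n/ν for Z = 3.412/4 = 0.8530
Smallest n/ν is Z → limiting reagent.
n(G) = (1/4) × 3.412 = 0.8530 mol
mass = 0.8530 × 133.69 = 114.0 g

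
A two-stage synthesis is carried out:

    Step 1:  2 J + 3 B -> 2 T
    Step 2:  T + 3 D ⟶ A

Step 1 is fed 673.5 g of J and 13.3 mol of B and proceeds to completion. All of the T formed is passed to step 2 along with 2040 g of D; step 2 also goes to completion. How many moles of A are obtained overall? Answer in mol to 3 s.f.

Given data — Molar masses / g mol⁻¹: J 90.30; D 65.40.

Step 1:
n(J) = 673.5 / 90.30 = 7.458 mol
n(B) = 13.30 mol
n/ν → J: 3.729, B: 4.433; J is limiting.
n(T) produced = (2/2) × 7.458 = 7.458 mol
Step 2:
n(T) available = 7.458 mol
n(D) = 2040 / 65.40 = 31.19 mol
n/ν → T: 7.458, D: 10.40; T is limiting.
n(A) = (1/1) × 7.458 = 7.458 mol

7.46 mol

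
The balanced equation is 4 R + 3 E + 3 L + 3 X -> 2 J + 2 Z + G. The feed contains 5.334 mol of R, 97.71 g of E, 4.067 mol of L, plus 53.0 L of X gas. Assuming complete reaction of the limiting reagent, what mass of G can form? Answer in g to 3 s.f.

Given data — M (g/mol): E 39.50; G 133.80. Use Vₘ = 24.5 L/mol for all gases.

n(R) = 5.334 mol
n(E) = 97.71 / 39.50 = 2.474 mol
n(L) = 4.067 mol
n(X) = 53.00 / 24.5 = 2.163 mol
n/ν for R = 5.334/4 = 1.334
n/ν for E = 2.474/3 = 0.8247
n/ν for L = 4.067/3 = 1.356
n/ν for X = 2.163/3 = 0.7210
Smallest n/ν is X → limiting reagent.
n(G) = (1/3) × 2.163 = 0.7210 mol
mass = 0.7210 × 133.80 = 96.47 g

96.5 g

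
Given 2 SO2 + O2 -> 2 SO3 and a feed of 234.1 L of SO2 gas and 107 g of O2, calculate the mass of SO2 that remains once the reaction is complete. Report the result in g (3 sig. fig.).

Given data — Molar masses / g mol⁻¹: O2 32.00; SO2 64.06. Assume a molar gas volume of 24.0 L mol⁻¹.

196 g

n(SO2) = 234.1 / 24.0 = 9.754 mol
n(O2) = 107.0 / 32.00 = 3.344 mol
n/ν for SO2 = 9.754/2 = 4.877
n/ν for O2 = 3.344/1 = 3.344
Smallest n/ν is O2 → limiting reagent.
SO2 consumed = (2/1) × 3.344 = 6.688 mol
SO2 remaining = 9.754 − 6.688 = 3.066 mol
mass = 3.066 × 64.06 = 196.4 g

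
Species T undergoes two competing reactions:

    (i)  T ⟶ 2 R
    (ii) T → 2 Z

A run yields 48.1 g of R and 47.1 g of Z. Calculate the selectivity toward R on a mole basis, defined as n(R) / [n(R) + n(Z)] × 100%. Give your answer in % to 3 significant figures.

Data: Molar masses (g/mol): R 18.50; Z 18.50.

n(R) = 48.1 / 18.50 = 2.600 mol
n(Z) = 47.1 / 18.50 = 2.546 mol
selectivity = 2.600/(2.600+2.546) × 100 = 50.52 %

50.5 %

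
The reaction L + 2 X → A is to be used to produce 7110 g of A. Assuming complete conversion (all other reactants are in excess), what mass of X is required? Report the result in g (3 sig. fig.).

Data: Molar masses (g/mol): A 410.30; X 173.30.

n(A) = 7110 / 410.30 = 17.33 mol
n(X) = (2/1) × 17.33 = 34.66 mol
mass = 34.66 × 173.30 = 6007 g

6010 g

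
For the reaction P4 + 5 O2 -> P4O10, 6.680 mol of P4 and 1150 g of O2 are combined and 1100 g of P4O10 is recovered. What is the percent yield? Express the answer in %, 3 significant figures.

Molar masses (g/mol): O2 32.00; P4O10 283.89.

58.0 %

n(P4) = 6.680 mol
n(O2) = 1150 / 32.00 = 35.94 mol
n/ν → P4: 6.680, O2: 7.188; P4 is limiting.
theoretical n(P4O10) = (1/1) × 6.680 = 6.680 mol → 1896 g
% yield = 1100 / 1896 × 100 = 58.02 %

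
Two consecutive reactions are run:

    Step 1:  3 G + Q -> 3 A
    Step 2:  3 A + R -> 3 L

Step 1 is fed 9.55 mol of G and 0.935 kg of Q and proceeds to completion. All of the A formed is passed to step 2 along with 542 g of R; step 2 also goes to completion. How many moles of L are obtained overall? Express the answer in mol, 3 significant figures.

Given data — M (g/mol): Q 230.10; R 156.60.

Step 1:
n(G) = 9.550 mol
n(Q) = 0.9350×1000 / 230.10 = 4.063 mol
n/ν → G: 3.183, Q: 4.063; G is limiting.
n(A) produced = (3/3) × 9.550 = 9.550 mol
Step 2:
n(A) available = 9.550 mol
n(R) = 542.0 / 156.60 = 3.461 mol
n/ν → A: 3.183, R: 3.461; A is limiting.
n(L) = (3/3) × 9.550 = 9.550 mol

9.55 mol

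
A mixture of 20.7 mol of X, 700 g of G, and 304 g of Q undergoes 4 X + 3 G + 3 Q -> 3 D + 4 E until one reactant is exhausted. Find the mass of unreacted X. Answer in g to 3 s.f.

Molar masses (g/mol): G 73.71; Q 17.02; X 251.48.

2020 g

n(X) = 20.70 mol
n(G) = 700.0 / 73.71 = 9.497 mol
n(Q) = 304.0 / 17.02 = 17.86 mol
n/ν for X = 20.70/4 = 5.175
n/ν for G = 9.497/3 = 3.166
n/ν for Q = 17.86/3 = 5.953
Smallest n/ν is G → limiting reagent.
X consumed = (4/3) × 9.497 = 12.66 mol
X remaining = 20.70 − 12.66 = 8.040 mol
mass = 8.040 × 251.48 = 2022 g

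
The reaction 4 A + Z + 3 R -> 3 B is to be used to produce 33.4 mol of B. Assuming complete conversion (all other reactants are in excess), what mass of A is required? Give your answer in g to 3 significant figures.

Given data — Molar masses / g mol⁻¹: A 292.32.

13000 g

n(B) = 33.40 mol
n(A) = (4/3) × 33.40 = 44.53 mol
mass = 44.53 × 292.32 = 13020 g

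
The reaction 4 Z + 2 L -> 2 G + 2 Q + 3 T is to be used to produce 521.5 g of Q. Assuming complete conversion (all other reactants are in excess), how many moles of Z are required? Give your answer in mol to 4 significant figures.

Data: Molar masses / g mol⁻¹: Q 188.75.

n(Q) = 521.5 / 188.75 = 2.763 mol
n(Z) = (4/2) × 2.763 = 5.526 mol

5.526 mol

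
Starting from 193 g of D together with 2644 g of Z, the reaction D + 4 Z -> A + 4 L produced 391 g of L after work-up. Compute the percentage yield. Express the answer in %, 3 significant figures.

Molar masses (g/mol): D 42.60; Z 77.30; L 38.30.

56.3 %

n(D) = 193.0 / 42.60 = 4.531 mol
n(Z) = 2644 / 77.30 = 34.20 mol
n/ν for D = 4.531/1 = 4.531
n/ν for Z = 34.20/4 = 8.550
Smallest n/ν is D → limiting reagent.
theoretical n(L) = (4/1) × 4.531 = 18.12 mol → 694.0 g
% yield = 391 / 694.0 × 100 = 56.34 %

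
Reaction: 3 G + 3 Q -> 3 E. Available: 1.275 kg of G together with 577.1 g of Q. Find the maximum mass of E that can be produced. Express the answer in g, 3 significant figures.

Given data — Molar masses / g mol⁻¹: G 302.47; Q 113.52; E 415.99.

1750 g

n(G) = 1.275×1000 / 302.47 = 4.215 mol
n(Q) = 577.1 / 113.52 = 5.084 mol
n/ν for G = 4.215/3 = 1.405
n/ν for Q = 5.084/3 = 1.695
Smallest n/ν is G → limiting reagent.
n(E) = (3/3) × 4.215 = 4.215 mol
mass = 4.215 × 415.99 = 1753 g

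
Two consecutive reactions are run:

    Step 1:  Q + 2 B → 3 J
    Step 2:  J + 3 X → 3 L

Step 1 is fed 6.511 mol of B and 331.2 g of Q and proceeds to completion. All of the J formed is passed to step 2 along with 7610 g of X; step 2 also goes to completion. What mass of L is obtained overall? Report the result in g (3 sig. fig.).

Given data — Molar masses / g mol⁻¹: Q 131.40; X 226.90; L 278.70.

6320 g

Step 1:
n(B) = 6.511 mol
n(Q) = 331.2 / 131.40 = 2.521 mol
n/ν for B = 6.511/2 = 3.256
n/ν for Q = 2.521/1 = 2.521
Smallest n/ν is Q → limiting reagent.
n(J) produced = (3/1) × 2.521 = 7.563 mol
Step 2:
n(J) available = 7.563 mol
n(X) = 7610 / 226.90 = 33.54 mol
n/ν for J = 7.563/1 = 7.563
n/ν for X = 33.54/3 = 11.18
Smallest n/ν is J → limiting reagent.
n(L) = (3/1) × 7.563 = 22.69 mol
mass = 22.69 × 278.70 = 6324 g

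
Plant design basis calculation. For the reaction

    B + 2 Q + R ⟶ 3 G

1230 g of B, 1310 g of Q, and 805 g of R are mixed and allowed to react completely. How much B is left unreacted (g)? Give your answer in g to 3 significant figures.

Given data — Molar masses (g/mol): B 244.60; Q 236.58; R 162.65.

553 g

n(B) = 1230 / 244.60 = 5.029 mol
n(Q) = 1310 / 236.58 = 5.537 mol
n(R) = 805.0 / 162.65 = 4.949 mol
n/ν → B: 5.029, Q: 2.769, R: 4.949; Q is limiting.
B consumed = (1/2) × 5.537 = 2.769 mol
B remaining = 5.029 − 2.769 = 2.260 mol
mass = 2.260 × 244.60 = 552.8 g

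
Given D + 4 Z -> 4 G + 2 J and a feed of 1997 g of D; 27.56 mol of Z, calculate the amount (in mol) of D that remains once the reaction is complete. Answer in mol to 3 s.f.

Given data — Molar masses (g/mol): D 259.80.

n(D) = 1997 / 259.80 = 7.687 mol
n(Z) = 27.56 mol
n/ν → D: 7.687, Z: 6.890; Z is limiting.
D consumed = (1/4) × 27.56 = 6.890 mol
D remaining = 7.687 − 6.890 = 0.7970 mol

0.797 mol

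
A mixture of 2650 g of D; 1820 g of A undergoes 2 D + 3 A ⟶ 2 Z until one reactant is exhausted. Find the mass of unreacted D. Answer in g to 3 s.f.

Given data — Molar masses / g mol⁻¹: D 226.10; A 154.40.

n(D) = 2650 / 226.10 = 11.72 mol
n(A) = 1820 / 154.40 = 11.79 mol
n/ν for D = 11.72/2 = 5.860
n/ν for A = 11.79/3 = 3.930
Smallest n/ν is A → limiting reagent.
D consumed = (2/3) × 11.79 = 7.860 mol
D remaining = 11.72 − 7.860 = 3.860 mol
mass = 3.860 × 226.10 = 872.7 g

873 g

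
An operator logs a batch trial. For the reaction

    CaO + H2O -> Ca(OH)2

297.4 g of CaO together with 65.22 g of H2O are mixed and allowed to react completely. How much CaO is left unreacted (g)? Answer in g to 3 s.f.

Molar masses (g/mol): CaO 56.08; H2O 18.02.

94.4 g

n(CaO) = 297.4 / 56.08 = 5.303 mol
n(H2O) = 65.22 / 18.02 = 3.619 mol
n/ν → CaO: 5.303, H2O: 3.619; H2O is limiting.
CaO consumed = (1/1) × 3.619 = 3.619 mol
CaO remaining = 5.303 − 3.619 = 1.684 mol
mass = 1.684 × 56.08 = 94.44 g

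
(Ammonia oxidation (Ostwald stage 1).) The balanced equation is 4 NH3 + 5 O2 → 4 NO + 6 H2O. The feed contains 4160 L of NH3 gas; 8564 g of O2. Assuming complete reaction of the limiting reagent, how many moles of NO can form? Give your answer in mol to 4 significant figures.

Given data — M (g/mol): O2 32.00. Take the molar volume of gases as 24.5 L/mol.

169.8 mol

n(NH3) = 4160 / 24.5 = 169.8 mol
n(O2) = 8564 / 32.00 = 267.6 mol
n/ν for NH3 = 169.8/4 = 42.45
n/ν for O2 = 267.6/5 = 53.52
Smallest n/ν is NH3 → limiting reagent.
n(NO) = (4/4) × 169.8 = 169.8 mol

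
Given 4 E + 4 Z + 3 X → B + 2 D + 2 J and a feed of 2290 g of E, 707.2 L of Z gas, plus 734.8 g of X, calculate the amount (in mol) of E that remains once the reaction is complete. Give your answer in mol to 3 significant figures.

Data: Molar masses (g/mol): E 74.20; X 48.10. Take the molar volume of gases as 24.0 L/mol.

10.5 mol

n(E) = 2290 / 74.20 = 30.86 mol
n(Z) = 707.2 / 24.0 = 29.47 mol
n(X) = 734.8 / 48.10 = 15.28 mol
n/ν → E: 7.715, Z: 7.368, X: 5.093; X is limiting.
E consumed = (4/3) × 15.28 = 20.37 mol
E remaining = 30.86 − 20.37 = 10.49 mol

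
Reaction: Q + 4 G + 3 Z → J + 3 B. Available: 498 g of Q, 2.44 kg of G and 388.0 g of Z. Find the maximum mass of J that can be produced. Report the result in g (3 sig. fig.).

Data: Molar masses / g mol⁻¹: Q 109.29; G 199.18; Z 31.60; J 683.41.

2090 g

n(Q) = 498.0 / 109.29 = 4.557 mol
n(G) = 2.440×1000 / 199.18 = 12.25 mol
n(Z) = 388.0 / 31.60 = 12.28 mol
n/ν for Q = 4.557/1 = 4.557
n/ν for G = 12.25/4 = 3.063
n/ν for Z = 12.28/3 = 4.093
Smallest n/ν is G → limiting reagent.
n(J) = (1/4) × 12.25 = 3.063 mol
mass = 3.063 × 683.41 = 2093 g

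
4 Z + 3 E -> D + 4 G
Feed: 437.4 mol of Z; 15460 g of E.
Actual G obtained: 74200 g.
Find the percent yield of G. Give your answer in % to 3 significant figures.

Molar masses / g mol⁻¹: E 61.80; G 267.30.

83.2 %

n(Z) = 437.4 mol
n(E) = 15460 / 61.80 = 250.2 mol
n/ν for Z = 437.4/4 = 109.4
n/ν for E = 250.2/3 = 83.40
Smallest n/ν is E → limiting reagent.
theoretical n(G) = (4/3) × 250.2 = 333.6 mol → 89170 g
% yield = 74200 / 89170 × 100 = 83.21 %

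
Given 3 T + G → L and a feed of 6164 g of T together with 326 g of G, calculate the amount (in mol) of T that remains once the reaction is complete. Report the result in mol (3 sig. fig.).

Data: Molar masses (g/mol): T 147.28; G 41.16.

n(T) = 6164 / 147.28 = 41.85 mol
n(G) = 326.0 / 41.16 = 7.920 mol
n/ν for T = 41.85/3 = 13.95
n/ν for G = 7.920/1 = 7.920
Smallest n/ν is G → limiting reagent.
T consumed = (3/1) × 7.920 = 23.76 mol
T remaining = 41.85 − 23.76 = 18.09 mol

18.1 mol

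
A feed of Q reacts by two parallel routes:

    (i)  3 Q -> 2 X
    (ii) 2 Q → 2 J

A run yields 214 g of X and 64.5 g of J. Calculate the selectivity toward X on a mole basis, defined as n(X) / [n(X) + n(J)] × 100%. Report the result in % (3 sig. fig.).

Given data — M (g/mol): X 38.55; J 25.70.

n(X) = 214 / 38.55 = 5.551 mol
n(J) = 64.5 / 25.70 = 2.510 mol
selectivity = 5.551/(5.551+2.510) × 100 = 68.86 %

68.9 %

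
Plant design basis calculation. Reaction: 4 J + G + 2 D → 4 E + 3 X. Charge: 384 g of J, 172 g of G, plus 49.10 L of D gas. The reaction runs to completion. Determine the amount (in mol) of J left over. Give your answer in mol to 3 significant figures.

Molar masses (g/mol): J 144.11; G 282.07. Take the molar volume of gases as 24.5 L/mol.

0.226 mol

n(J) = 384.0 / 144.11 = 2.665 mol
n(G) = 172.0 / 282.07 = 0.6098 mol
n(D) = 49.10 / 24.5 = 2.004 mol
n/ν → J: 0.6663, G: 0.6098, D: 1.002; G is limiting.
J consumed = (4/1) × 0.6098 = 2.439 mol
J remaining = 2.665 − 2.439 = 0.2260 mol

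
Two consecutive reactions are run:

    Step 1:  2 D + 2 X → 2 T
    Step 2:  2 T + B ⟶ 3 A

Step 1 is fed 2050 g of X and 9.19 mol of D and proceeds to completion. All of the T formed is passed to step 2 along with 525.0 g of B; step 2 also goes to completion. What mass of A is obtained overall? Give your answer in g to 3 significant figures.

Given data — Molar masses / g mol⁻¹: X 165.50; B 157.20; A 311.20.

3120 g

Step 1:
n(X) = 2050 / 165.50 = 12.39 mol
n(D) = 9.190 mol
n/ν → X: 6.195, D: 4.595; D is limiting.
n(T) produced = (2/2) × 9.190 = 9.190 mol
Step 2:
n(T) available = 9.190 mol
n(B) = 525.0 / 157.20 = 3.340 mol
n/ν → T: 4.595, B: 3.340; B is limiting.
n(A) = (3/1) × 3.340 = 10.02 mol
mass = 10.02 × 311.20 = 3118 g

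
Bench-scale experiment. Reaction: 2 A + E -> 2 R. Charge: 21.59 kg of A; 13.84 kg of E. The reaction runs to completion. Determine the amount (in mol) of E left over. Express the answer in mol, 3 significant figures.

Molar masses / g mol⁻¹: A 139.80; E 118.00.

n(A) = 21.59×1000 / 139.80 = 154.4 mol
n(E) = 13.84×1000 / 118.00 = 117.3 mol
n/ν → A: 77.20, E: 117.3; A is limiting.
E consumed = (1/2) × 154.4 = 77.20 mol
E remaining = 117.3 − 77.20 = 40.10 mol

40.1 mol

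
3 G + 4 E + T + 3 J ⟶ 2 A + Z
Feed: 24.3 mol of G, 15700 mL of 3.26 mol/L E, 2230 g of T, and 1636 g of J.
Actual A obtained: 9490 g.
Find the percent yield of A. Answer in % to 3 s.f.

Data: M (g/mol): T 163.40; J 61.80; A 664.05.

n(G) = 24.30 mol
n(E) = 3.26 × 15700/1000 = 51.18 mol
n(T) = 2230 / 163.40 = 13.65 mol
n(J) = 1636 / 61.80 = 26.47 mol
n/ν for G = 24.30/3 = 8.100
n/ν for E = 51.18/4 = 12.80
n/ν for T = 13.65/1 = 13.65
n/ν for J = 26.47/3 = 8.823
Smallest n/ν is G → limiting reagent.
theoretical n(A) = (2/3) × 24.30 = 16.20 mol → 10760 g
% yield = 9490 / 10760 × 100 = 88.20 %

88.2 %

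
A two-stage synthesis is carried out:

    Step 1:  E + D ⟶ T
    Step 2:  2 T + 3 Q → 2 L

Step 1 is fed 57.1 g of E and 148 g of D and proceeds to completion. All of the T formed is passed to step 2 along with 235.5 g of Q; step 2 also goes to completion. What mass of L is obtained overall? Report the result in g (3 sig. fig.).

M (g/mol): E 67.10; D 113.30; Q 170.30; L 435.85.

Step 1:
n(E) = 57.10 / 67.10 = 0.8510 mol
n(D) = 148.0 / 113.30 = 1.306 mol
n/ν for E = 0.8510/1 = 0.8510
n/ν for D = 1.306/1 = 1.306
Smallest n/ν is E → limiting reagent.
n(T) produced = (1/1) × 0.8510 = 0.8510 mol
Step 2:
n(T) available = 0.8510 mol
n(Q) = 235.5 / 170.30 = 1.383 mol
n/ν for T = 0.8510/2 = 0.4255
n/ν for Q = 1.383/3 = 0.4610
Smallest n/ν is T → limiting reagent.
n(L) = (2/2) × 0.8510 = 0.8510 mol
mass = 0.8510 × 435.85 = 370.9 g

371 g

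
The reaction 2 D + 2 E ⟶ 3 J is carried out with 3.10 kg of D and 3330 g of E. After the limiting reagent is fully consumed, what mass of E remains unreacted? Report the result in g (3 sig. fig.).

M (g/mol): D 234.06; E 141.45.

1460 g

n(D) = 3.100×1000 / 234.06 = 13.24 mol
n(E) = 3330 / 141.45 = 23.54 mol
n/ν → D: 6.620, E: 11.77; D is limiting.
E consumed = (2/2) × 13.24 = 13.24 mol
E remaining = 23.54 − 13.24 = 10.30 mol
mass = 10.30 × 141.45 = 1457 g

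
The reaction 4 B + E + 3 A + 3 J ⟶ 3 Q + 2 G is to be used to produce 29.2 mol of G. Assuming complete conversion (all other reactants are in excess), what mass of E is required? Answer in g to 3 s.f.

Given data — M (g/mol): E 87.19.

1270 g

n(G) = 29.20 mol
n(E) = (1/2) × 29.20 = 14.60 mol
mass = 14.60 × 87.19 = 1273 g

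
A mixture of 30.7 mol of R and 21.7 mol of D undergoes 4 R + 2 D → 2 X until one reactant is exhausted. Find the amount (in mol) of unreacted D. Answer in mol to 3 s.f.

6.35 mol

n(R) = 30.70 mol
n(D) = 21.70 mol
n/ν for R = 30.70/4 = 7.675
n/ν for D = 21.70/2 = 10.85
Smallest n/ν is R → limiting reagent.
D consumed = (2/4) × 30.70 = 15.35 mol
D remaining = 21.70 − 15.35 = 6.350 mol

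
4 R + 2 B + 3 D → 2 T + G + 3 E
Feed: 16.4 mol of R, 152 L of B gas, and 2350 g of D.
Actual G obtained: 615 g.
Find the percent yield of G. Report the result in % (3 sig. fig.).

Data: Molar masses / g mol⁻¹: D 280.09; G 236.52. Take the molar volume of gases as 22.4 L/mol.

n(R) = 16.40 mol
n(B) = 152.0 / 22.4 = 6.786 mol
n(D) = 2350 / 280.09 = 8.390 mol
n/ν for R = 16.40/4 = 4.100
n/ν for B = 6.786/2 = 3.393
n/ν for D = 8.390/3 = 2.797
Smallest n/ν is D → limiting reagent.
theoretical n(G) = (1/3) × 8.390 = 2.797 mol → 661.5 g
% yield = 615 / 661.5 × 100 = 92.97 %

93.0 %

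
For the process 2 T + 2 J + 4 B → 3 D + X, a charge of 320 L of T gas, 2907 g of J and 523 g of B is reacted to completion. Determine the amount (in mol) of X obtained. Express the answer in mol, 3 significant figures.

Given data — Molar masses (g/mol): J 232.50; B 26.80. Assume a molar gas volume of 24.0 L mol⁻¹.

4.88 mol

n(T) = 320.0 / 24.0 = 13.33 mol
n(J) = 2907 / 232.50 = 12.50 mol
n(B) = 523.0 / 26.80 = 19.51 mol
n/ν for T = 13.33/2 = 6.665
n/ν for J = 12.50/2 = 6.250
n/ν for B = 19.51/4 = 4.878
Smallest n/ν is B → limiting reagent.
n(X) = (1/4) × 19.51 = 4.878 mol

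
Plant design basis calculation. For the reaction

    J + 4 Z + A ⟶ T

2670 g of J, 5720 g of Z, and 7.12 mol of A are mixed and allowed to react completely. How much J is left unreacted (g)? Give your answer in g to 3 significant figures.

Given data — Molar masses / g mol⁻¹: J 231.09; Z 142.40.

1020 g

n(J) = 2670 / 231.09 = 11.55 mol
n(Z) = 5720 / 142.40 = 40.17 mol
n(A) = 7.120 mol
n/ν for J = 11.55/1 = 11.55
n/ν for Z = 40.17/4 = 10.04
n/ν for A = 7.120/1 = 7.120
Smallest n/ν is A → limiting reagent.
J consumed = (1/1) × 7.120 = 7.120 mol
J remaining = 11.55 − 7.120 = 4.430 mol
mass = 4.430 × 231.09 = 1024 g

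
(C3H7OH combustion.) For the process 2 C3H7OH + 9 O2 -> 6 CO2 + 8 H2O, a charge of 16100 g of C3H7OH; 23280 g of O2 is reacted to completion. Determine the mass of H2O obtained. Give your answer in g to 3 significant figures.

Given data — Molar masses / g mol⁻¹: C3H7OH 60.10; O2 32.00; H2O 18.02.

n(C3H7OH) = 16100 / 60.10 = 267.9 mol
n(O2) = 23280 / 32.00 = 727.5 mol
n/ν → C3H7OH: 134.0, O2: 80.83; O2 is limiting.
n(H2O) = (8/9) × 727.5 = 646.7 mol
mass = 646.7 × 18.02 = 11650 g

11700 g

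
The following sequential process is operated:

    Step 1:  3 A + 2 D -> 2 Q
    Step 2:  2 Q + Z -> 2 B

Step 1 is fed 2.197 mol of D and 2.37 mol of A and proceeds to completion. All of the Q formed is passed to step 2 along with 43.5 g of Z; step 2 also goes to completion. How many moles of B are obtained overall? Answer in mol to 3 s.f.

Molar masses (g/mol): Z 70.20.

1.24 mol

Step 1:
n(D) = 2.197 mol
n(A) = 2.370 mol
n/ν for D = 2.197/2 = 1.099
n/ν for A = 2.370/3 = 0.7900
Smallest n/ν is A → limiting reagent.
n(Q) produced = (2/3) × 2.370 = 1.580 mol
Step 2:
n(Q) available = 1.580 mol
n(Z) = 43.50 / 70.20 = 0.6197 mol
n/ν for Q = 1.580/2 = 0.7900
n/ν for Z = 0.6197/1 = 0.6197
Smallest n/ν is Z → limiting reagent.
n(B) = (2/1) × 0.6197 = 1.239 mol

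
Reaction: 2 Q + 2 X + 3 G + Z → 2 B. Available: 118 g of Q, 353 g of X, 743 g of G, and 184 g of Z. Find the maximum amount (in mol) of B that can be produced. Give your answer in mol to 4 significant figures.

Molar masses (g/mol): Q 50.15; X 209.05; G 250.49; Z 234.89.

n(Q) = 118.0 / 50.15 = 2.353 mol
n(X) = 353.0 / 209.05 = 1.689 mol
n(G) = 743.0 / 250.49 = 2.966 mol
n(Z) = 184.0 / 234.89 = 0.7833 mol
n/ν for Q = 2.353/2 = 1.177
n/ν for X = 1.689/2 = 0.8445
n/ν for G = 2.966/3 = 0.9887
n/ν for Z = 0.7833/1 = 0.7833
Smallest n/ν is Z → limiting reagent.
n(B) = (2/1) × 0.7833 = 1.567 mol

1.567 mol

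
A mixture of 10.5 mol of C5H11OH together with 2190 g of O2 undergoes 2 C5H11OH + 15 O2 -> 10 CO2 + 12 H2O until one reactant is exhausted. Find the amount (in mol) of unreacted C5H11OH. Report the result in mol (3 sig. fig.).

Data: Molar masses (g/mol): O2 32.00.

n(C5H11OH) = 10.50 mol
n(O2) = 2190 / 32.00 = 68.44 mol
n/ν → C5H11OH: 5.250, O2: 4.563; O2 is limiting.
C5H11OH consumed = (2/15) × 68.44 = 9.125 mol
C5H11OH remaining = 10.50 − 9.125 = 1.375 mol

1.38 mol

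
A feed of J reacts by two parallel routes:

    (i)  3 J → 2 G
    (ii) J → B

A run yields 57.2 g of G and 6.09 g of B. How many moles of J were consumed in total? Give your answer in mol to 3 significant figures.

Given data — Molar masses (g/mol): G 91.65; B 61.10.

n(G) = 57.2 / 91.65 = 0.6241 mol
n(B) = 6.09 / 61.10 = 0.09967 mol
n(J) via (i) = (3/2)×0.6241 = 0.9362 mol
n(J) via (ii) = (1/1)×0.09967 = 0.09967 mol
total n(J) = 0.9362 + 0.09967 = 1.036 mol

1.04 mol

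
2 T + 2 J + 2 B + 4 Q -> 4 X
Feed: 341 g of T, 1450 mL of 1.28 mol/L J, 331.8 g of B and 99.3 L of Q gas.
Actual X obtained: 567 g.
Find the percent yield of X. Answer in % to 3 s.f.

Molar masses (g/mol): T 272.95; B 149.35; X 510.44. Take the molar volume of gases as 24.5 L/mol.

n(T) = 341.0 / 272.95 = 1.249 mol
n(J) = 1.28 × 1450/1000 = 1.856 mol
n(B) = 331.8 / 149.35 = 2.222 mol
n(Q) = 99.30 / 24.5 = 4.053 mol
n/ν for T = 1.249/2 = 0.6245
n/ν for J = 1.856/2 = 0.9280
n/ν for B = 2.222/2 = 1.111
n/ν for Q = 4.053/4 = 1.013
Smallest n/ν is T → limiting reagent.
theoretical n(X) = (4/2) × 1.249 = 2.498 mol → 1275 g
% yield = 567 / 1275 × 100 = 44.47 %

44.5 %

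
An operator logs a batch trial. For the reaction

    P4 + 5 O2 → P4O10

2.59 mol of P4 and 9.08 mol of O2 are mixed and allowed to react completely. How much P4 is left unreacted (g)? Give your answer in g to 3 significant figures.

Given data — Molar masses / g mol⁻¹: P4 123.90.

n(P4) = 2.590 mol
n(O2) = 9.080 mol
n/ν for P4 = 2.590/1 = 2.590
n/ν for O2 = 9.080/5 = 1.816
Smallest n/ν is O2 → limiting reagent.
P4 consumed = (1/5) × 9.080 = 1.816 mol
P4 remaining = 2.590 − 1.816 = 0.7740 mol
mass = 0.7740 × 123.90 = 95.90 g

95.9 g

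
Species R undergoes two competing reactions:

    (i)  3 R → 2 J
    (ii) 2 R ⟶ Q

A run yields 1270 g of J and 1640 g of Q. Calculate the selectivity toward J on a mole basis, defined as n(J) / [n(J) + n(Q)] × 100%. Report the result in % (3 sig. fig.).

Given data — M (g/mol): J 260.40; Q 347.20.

n(J) = 1270 / 260.40 = 4.877 mol
n(Q) = 1640 / 347.20 = 4.724 mol
selectivity = 4.877/(4.877+4.724) × 100 = 50.80 %

50.8 %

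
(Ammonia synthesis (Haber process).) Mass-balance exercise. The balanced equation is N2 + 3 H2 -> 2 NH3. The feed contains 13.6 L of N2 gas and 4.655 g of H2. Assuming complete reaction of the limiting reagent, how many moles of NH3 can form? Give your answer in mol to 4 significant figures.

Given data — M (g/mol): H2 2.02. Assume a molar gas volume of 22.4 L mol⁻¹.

n(N2) = 13.60 / 22.4 = 0.6071 mol
n(H2) = 4.655 / 2.02 = 2.304 mol
n/ν for N2 = 0.6071/1 = 0.6071
n/ν for H2 = 2.304/3 = 0.7680
Smallest n/ν is N2 → limiting reagent.
n(NH3) = (2/1) × 0.6071 = 1.214 mol

1.214 mol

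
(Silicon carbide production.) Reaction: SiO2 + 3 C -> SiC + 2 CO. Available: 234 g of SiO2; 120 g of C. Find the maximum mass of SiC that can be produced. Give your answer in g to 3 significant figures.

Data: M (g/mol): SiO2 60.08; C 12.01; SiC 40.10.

n(SiO2) = 234.0 / 60.08 = 3.895 mol
n(C) = 120.0 / 12.01 = 9.992 mol
n/ν for SiO2 = 3.895/1 = 3.895
n/ν for C = 9.992/3 = 3.331
Smallest n/ν is C → limiting reagent.
n(SiC) = (1/3) × 9.992 = 3.331 mol
mass = 3.331 × 40.10 = 133.6 g

134 g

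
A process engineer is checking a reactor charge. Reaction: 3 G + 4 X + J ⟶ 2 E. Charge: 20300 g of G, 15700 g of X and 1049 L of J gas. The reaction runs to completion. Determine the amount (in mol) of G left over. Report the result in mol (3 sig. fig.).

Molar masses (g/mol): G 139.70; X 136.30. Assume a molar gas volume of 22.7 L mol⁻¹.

n(G) = 20300 / 139.70 = 145.3 mol
n(X) = 15700 / 136.30 = 115.2 mol
n(J) = 1049 / 22.7 = 46.21 mol
n/ν for G = 145.3/3 = 48.43
n/ν for X = 115.2/4 = 28.80
n/ν for J = 46.21/1 = 46.21
Smallest n/ν is X → limiting reagent.
G consumed = (3/4) × 115.2 = 86.40 mol
G remaining = 145.3 − 86.40 = 58.90 mol

58.9 mol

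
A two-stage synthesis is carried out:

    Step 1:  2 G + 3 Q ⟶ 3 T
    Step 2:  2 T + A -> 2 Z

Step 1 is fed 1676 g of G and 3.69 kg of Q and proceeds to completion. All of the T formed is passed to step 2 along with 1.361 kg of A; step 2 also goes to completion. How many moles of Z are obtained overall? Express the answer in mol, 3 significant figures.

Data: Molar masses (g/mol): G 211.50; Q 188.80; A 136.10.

Step 1:
n(G) = 1676 / 211.50 = 7.924 mol
n(Q) = 3.690×1000 / 188.80 = 19.54 mol
n/ν for G = 7.924/2 = 3.962
n/ν for Q = 19.54/3 = 6.513
Smallest n/ν is G → limiting reagent.
n(T) produced = (3/2) × 7.924 = 11.89 mol
Step 2:
n(T) available = 11.89 mol
n(A) = 1.361×1000 / 136.10 = 10.00 mol
n/ν for T = 11.89/2 = 5.945
n/ν for A = 10.00/1 = 10.00
Smallest n/ν is T → limiting reagent.
n(Z) = (2/2) × 11.89 = 11.89 mol

11.9 mol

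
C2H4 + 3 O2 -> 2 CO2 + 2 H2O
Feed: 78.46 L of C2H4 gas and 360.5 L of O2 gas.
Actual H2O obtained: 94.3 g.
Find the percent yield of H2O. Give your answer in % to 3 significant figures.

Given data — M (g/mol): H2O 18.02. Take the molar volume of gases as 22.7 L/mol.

75.7 %

n(C2H4) = 78.46 / 22.7 = 3.456 mol
n(O2) = 360.5 / 22.7 = 15.88 mol
n/ν → C2H4: 3.456, O2: 5.293; C2H4 is limiting.
theoretical n(H2O) = (2/1) × 3.456 = 6.912 mol → 124.6 g
% yield = 94.3 / 124.6 × 100 = 75.68 %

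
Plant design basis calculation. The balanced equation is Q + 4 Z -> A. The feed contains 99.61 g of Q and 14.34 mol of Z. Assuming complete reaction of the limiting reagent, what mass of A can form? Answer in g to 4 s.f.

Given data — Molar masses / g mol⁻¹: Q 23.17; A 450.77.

1616 g

n(Q) = 99.61 / 23.17 = 4.299 mol
n(Z) = 14.34 mol
n/ν for Q = 4.299/1 = 4.299
n/ν for Z = 14.34/4 = 3.585
Smallest n/ν is Z → limiting reagent.
n(A) = (1/4) × 14.34 = 3.585 mol
mass = 3.585 × 450.77 = 1616 g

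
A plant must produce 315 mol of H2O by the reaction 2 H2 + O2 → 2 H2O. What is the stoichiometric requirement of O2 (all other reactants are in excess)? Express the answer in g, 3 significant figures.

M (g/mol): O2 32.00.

5040 g

n(H2O) = 315.0 mol
n(O2) = (1/2) × 315.0 = 157.5 mol
mass = 157.5 × 32.00 = 5040 g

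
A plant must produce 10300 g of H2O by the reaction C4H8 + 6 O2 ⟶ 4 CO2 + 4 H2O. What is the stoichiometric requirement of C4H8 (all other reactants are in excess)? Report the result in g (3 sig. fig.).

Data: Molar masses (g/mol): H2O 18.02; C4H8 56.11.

8020 g

n(H2O) = 10300 / 18.02 = 571.6 mol
n(C4H8) = (1/4) × 571.6 = 142.9 mol
mass = 142.9 × 56.11 = 8018 g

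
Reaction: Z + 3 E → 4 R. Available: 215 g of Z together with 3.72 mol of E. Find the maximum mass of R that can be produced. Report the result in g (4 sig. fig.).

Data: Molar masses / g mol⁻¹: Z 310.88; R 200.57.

554.8 g

n(Z) = 215.0 / 310.88 = 0.6916 mol
n(E) = 3.720 mol
n/ν for Z = 0.6916/1 = 0.6916
n/ν for E = 3.720/3 = 1.240
Smallest n/ν is Z → limiting reagent.
n(R) = (4/1) × 0.6916 = 2.766 mol
mass = 2.766 × 200.57 = 554.8 g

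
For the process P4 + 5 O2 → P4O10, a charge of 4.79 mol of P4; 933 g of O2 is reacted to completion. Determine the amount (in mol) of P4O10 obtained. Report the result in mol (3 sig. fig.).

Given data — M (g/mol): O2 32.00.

n(P4) = 4.790 mol
n(O2) = 933.0 / 32.00 = 29.16 mol
n/ν → P4: 4.790, O2: 5.832; P4 is limiting.
n(P4O10) = (1/1) × 4.790 = 4.790 mol

4.79 mol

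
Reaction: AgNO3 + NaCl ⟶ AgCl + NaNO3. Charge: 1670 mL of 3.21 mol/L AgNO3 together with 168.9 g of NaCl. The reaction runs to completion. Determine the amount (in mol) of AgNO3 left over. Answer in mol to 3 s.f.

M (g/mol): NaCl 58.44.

2.47 mol

n(AgNO3) = 3.21 × 1670/1000 = 5.361 mol
n(NaCl) = 168.9 / 58.44 = 2.890 mol
n/ν for AgNO3 = 5.361/1 = 5.361
n/ν for NaCl = 2.890/1 = 2.890
Smallest n/ν is NaCl → limiting reagent.
AgNO3 consumed = (1/1) × 2.890 = 2.890 mol
AgNO3 remaining = 5.361 − 2.890 = 2.471 mol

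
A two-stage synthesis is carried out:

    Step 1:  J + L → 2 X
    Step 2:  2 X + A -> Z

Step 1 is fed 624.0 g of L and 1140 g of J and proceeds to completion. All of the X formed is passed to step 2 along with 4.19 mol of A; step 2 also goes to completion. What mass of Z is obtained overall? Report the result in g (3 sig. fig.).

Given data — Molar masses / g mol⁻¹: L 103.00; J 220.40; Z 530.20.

2220 g

Step 1:
n(L) = 624.0 / 103.00 = 6.058 mol
n(J) = 1140 / 220.40 = 5.172 mol
n/ν → L: 6.058, J: 5.172; J is limiting.
n(X) produced = (2/1) × 5.172 = 10.34 mol
Step 2:
n(X) available = 10.34 mol
n(A) = 4.190 mol
n/ν → X: 5.170, A: 4.190; A is limiting.
n(Z) = (1/1) × 4.190 = 4.190 mol
mass = 4.190 × 530.20 = 2222 g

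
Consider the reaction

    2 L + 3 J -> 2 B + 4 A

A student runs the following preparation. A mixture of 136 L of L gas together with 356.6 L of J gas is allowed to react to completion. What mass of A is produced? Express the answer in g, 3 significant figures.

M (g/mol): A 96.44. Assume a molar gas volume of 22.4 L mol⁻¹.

1170 g

n(L) = 136.0 / 22.4 = 6.071 mol
n(J) = 356.6 / 22.4 = 15.92 mol
n/ν for L = 6.071/2 = 3.036
n/ν for J = 15.92/3 = 5.307
Smallest n/ν is L → limiting reagent.
n(A) = (4/2) × 6.071 = 12.14 mol
mass = 12.14 × 96.44 = 1171 g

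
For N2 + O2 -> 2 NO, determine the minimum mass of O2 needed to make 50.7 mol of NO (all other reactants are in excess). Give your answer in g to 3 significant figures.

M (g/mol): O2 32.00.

811 g

n(NO) = 50.70 mol
n(O2) = (1/2) × 50.70 = 25.35 mol
mass = 25.35 × 32.00 = 811.2 g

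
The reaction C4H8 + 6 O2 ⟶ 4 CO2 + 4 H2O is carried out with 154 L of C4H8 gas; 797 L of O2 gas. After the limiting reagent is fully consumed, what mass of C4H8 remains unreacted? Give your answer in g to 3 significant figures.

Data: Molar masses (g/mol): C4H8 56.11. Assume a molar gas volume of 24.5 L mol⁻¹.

48.5 g

n(C4H8) = 154.0 / 24.5 = 6.286 mol
n(O2) = 797.0 / 24.5 = 32.53 mol
n/ν for C4H8 = 6.286/1 = 6.286
n/ν for O2 = 32.53/6 = 5.422
Smallest n/ν is O2 → limiting reagent.
C4H8 consumed = (1/6) × 32.53 = 5.422 mol
C4H8 remaining = 6.286 − 5.422 = 0.8640 mol
mass = 0.8640 × 56.11 = 48.48 g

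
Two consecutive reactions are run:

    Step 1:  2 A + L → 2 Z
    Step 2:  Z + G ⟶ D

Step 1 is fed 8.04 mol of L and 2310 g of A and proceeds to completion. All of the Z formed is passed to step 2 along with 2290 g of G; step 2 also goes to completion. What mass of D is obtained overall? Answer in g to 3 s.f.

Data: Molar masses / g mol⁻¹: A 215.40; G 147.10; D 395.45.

4240 g

Step 1:
n(L) = 8.040 mol
n(A) = 2310 / 215.40 = 10.72 mol
n/ν → L: 8.040, A: 5.360; A is limiting.
n(Z) produced = (2/2) × 10.72 = 10.72 mol
Step 2:
n(Z) available = 10.72 mol
n(G) = 2290 / 147.10 = 15.57 mol
n/ν → Z: 10.72, G: 15.57; Z is limiting.
n(D) = (1/1) × 10.72 = 10.72 mol
mass = 10.72 × 395.45 = 4239 g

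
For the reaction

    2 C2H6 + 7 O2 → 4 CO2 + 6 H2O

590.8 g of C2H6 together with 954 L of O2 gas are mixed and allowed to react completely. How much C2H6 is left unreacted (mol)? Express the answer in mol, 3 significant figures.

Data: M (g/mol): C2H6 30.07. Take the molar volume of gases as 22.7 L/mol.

n(C2H6) = 590.8 / 30.07 = 19.65 mol
n(O2) = 954.0 / 22.7 = 42.03 mol
n/ν for C2H6 = 19.65/2 = 9.825
n/ν for O2 = 42.03/7 = 6.004
Smallest n/ν is O2 → limiting reagent.
C2H6 consumed = (2/7) × 42.03 = 12.01 mol
C2H6 remaining = 19.65 − 12.01 = 7.640 mol

7.64 mol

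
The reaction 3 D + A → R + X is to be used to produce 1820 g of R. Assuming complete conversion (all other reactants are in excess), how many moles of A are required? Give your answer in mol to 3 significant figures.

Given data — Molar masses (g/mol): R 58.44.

n(R) = 1820 / 58.44 = 31.14 mol
n(A) = (1/1) × 31.14 = 31.14 mol

31.1 mol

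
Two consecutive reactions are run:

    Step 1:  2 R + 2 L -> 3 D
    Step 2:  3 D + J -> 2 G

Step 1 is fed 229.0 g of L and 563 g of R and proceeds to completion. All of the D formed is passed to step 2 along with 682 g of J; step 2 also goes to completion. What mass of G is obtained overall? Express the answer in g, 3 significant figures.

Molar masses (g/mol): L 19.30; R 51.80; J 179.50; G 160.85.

1220 g

Step 1:
n(L) = 229.0 / 19.30 = 11.87 mol
n(R) = 563.0 / 51.80 = 10.87 mol
n/ν → L: 5.935, R: 5.435; R is limiting.
n(D) produced = (3/2) × 10.87 = 16.31 mol
Step 2:
n(D) available = 16.31 mol
n(J) = 682.0 / 179.50 = 3.799 mol
n/ν → D: 5.437, J: 3.799; J is limiting.
n(G) = (2/1) × 3.799 = 7.598 mol
mass = 7.598 × 160.85 = 1222 g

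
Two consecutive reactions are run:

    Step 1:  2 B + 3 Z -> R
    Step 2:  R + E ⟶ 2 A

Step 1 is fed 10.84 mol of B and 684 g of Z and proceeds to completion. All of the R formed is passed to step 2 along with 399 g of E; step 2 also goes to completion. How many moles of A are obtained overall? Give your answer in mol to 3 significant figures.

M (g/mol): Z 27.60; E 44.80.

Step 1:
n(B) = 10.84 mol
n(Z) = 684.0 / 27.60 = 24.78 mol
n/ν for B = 10.84/2 = 5.420
n/ν for Z = 24.78/3 = 8.260
Smallest n/ν is B → limiting reagent.
n(R) produced = (1/2) × 10.84 = 5.420 mol
Step 2:
n(R) available = 5.420 mol
n(E) = 399.0 / 44.80 = 8.906 mol
n/ν for R = 5.420/1 = 5.420
n/ν for E = 8.906/1 = 8.906
Smallest n/ν is R → limiting reagent.
n(A) = (2/1) × 5.420 = 10.84 mol

10.8 mol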